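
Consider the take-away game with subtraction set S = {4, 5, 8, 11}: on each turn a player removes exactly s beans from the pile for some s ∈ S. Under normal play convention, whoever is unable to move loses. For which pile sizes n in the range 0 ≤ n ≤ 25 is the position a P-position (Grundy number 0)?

n :  0  1  2  3  4  5  6  7  8  9 10 11 12 13 14 15 16 17 18 19 20 21 22 23 24 25
G :  0  0  0  0  1  1  1  1  2  2  2  2  3  3  3  0  0  0  0  1  1  1  1  2  2  2
P-positions are exactly the n with G(n) = 0.

0, 1, 2, 3, 15, 16, 17, 18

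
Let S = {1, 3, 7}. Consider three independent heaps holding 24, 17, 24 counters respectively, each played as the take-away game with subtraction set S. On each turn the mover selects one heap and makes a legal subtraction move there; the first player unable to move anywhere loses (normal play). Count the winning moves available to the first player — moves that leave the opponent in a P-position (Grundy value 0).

9

All heaps use S = {1, 3, 7}:
G(0) = 0
G(1) = mex{0} = 1
G(2) = mex{1} = 0
G(3) = mex{0,0} = 1
G(4) = mex{1,1} = 0
G(5) = mex{0,0} = 1
G(6) = mex{1,1} = 0
G(7) = mex{0,0,0} = 1
G(8) = mex{1,1,1} = 0
G(9) = mex{0,0,0} = 1
G(10) = mex{1,1,1} = 0
G(11) = mex{0,0,0} = 1
G(12) = mex{1,1,1} = 0
G(13) = mex{0,0,0} = 1
G(14) = mex{1,1,1} = 0
G(15) = mex{0,0,0} = 1
G(16) = mex{1,1,1} = 0
G(17) = mex{0,0,0} = 1
G(18) = mex{1,1,1} = 0
G(19) = mex{0,0,0} = 1
G(20) = mex{1,1,1} = 0
G(21) = mex{0,0,0} = 1
G(22) = mex{1,1,1} = 0
G(23) = mex{0,0,0} = 1
G(24) = mex{1,1,1} = 0
Heap A: G(24) = 0.
Heap B: G(17) = 1.
Heap C: G(24) = 0.
Combined Grundy value = 0 ⊕ 1 ⊕ 0 = 1.
A winning move leaves total XOR = 0, i.e. changes one component's Grundy value g to g ⊕ X where X is the current total.
Heap A: need g' = 0⊕1 = 1. Options: 24−1→G=1, 24−3→G=1, 24−7→G=1. Hits: 3.
Heap B: need g' = 1⊕1 = 0. Options: 17−1→G=0, 17−3→G=0, 17−7→G=0. Hits: 3.
Heap C: need g' = 0⊕1 = 1. Options: 24−1→G=1, 24−3→G=1, 24−7→G=1. Hits: 3.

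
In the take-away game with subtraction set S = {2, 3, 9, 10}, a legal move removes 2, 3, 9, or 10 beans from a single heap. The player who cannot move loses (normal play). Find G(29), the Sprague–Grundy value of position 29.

0

n :  0  1  2  3  4  5  6  7  8  9 10 11 12 13 14 15 16 17 18 19 20 21 22 23 24 25 26 27 28 29
G :  0  0  1  1  2  0  0  1  1  2  2  3  0  0  1  1  2  0  0  1  1  2  2  3  0  0  1  1  2  0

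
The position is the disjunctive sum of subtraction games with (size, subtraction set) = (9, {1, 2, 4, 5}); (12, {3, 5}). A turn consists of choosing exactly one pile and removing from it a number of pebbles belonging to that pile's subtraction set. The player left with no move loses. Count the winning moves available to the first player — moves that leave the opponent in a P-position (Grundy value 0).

3

Pile A, S = {1, 2, 4, 5}:
n : 0 1 2 3 4 5 6 7 8 9
G : 0 1 2 0 1 2 0 1 2 0
G_A(9) = 0.
Pile B, S = {3, 5}:
n :  0  1  2  3  4  5  6  7  8  9 10 11 12
G :  0  0  0  1  1  1  2  2  0  0  0  1  1
G_B(12) = 1.
Combined Grundy value = 0 ⊕ 1 = 1.
A winning move leaves total XOR = 0, i.e. changes one component's Grundy value g to g ⊕ X where X is the current total.
Pile A: need g' = 0⊕1 = 1. Options: 9−1→G=2, 9−2→G=1, 9−4→G=2, 9−5→G=1. Hits: 2.
Pile B: need g' = 1⊕1 = 0. Options: 12−3→G=0, 12−5→G=2. Hits: 1.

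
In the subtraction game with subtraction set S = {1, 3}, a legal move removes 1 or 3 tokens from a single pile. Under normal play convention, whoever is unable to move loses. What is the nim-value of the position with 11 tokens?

G(0) = 0
G(1) = mex{0} = 1
G(2) = mex{1} = 0
G(3) = mex{0,0} = 1
G(4) = mex{1,1} = 0
G(5) = mex{0,0} = 1
G(6) = mex{1,1} = 0
G(7) = mex{0,0} = 1
G(8) = mex{1,1} = 0
G(9) = mex{0,0} = 1
G(10) = mex{1,1} = 0
G(11) = mex{0,0} = 1

1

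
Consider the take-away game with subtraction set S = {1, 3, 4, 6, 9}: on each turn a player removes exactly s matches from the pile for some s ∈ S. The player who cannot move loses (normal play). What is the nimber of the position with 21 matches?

n :  0  1  2  3  4  5  6  7  8  9 10 11 12 13 14 15 16 17 18 19 20 21
G :  0  1  0  1  2  3  2  0  1  4  3  2  0  1  0  1  2  3  2  0  1  4

4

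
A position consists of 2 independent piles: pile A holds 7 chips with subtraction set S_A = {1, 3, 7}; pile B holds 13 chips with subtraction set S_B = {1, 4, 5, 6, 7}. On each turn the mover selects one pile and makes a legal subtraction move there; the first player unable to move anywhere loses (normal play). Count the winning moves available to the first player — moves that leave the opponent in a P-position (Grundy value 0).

Pile A, S = {1, 3, 7}:
n : 0 1 2 3 4 5 6 7
G : 0 1 0 1 0 1 0 1
G_A(7) = 1.
Pile B, S = {1, 4, 5, 6, 7}:
n :  0  1  2  3  4  5  6  7  8  9 10 11 12 13
G :  0  1  0  1  2  3  2  3  4  5  0  1  0  1
G_B(13) = 1.
Combined Grundy value = 1 ⊕ 1 = 0.
A winning move leaves total XOR = 0, i.e. changes one component's Grundy value g to g ⊕ X where X is the current total.
Pile A: target g' = 1⊕0 = 1, but every legal move changes the Grundy value (mex property), so 0 moves.
Pile B: target g' = 1⊕0 = 1, but every legal move changes the Grundy value (mex property), so 0 moves.

0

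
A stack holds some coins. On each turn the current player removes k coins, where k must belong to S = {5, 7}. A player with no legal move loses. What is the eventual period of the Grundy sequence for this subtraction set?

12

n :  0  1  2  3  4  5  6  7  8  9 10 11 12 13 14 15 16 17 18 19 20 21 22 23 24 25
G :  0  0  0  0  0  1  1  1  1  1  2  2  0  0  0  0  0  1  1  1  1  1  2  2  0  0
G(n+12) = G(n) holds for n = 0,…,6 (a full window of length max(S) = 7), so the sequence is purely periodic with period 12.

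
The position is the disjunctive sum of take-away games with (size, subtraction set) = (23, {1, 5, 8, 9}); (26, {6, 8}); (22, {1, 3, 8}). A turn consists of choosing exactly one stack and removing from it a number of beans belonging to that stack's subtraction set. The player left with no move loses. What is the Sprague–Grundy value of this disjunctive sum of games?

Stack A, S = {1, 5, 8, 9}:
G(0) = 0
G(1) = mex{0} = 1
G(2) = mex{1} = 0
G(3) = mex{0} = 1
G(4) = mex{1} = 0
G(5) = mex{0,0} = 1
G(6) = mex{1,1} = 0
G(7) = mex{0,0} = 1
G(8) = mex{1,1,0} = 2
G(9) = mex{2,0,1,0} = 3
G(10) = mex{3,1,0,1} = 2
G(11) = mex{2,0,1,0} = 3
G(12) = mex{3,1,0,1} = 2
G(13) = mex{2,2,1,0} = 3
G(14) = mex{3,3,0,1} = 2
G(15) = mex{2,2,1,0} = 3
G(16) = mex{3,3,2,1} = 0
G(17) = mex{0,2,3,2} = 1
G(18) = mex{1,3,2,3} = 0
G(19) = mex{0,2,3,2} = 1
G(20) = mex{1,3,2,3} = 0
G(21) = mex{0,0,3,2} = 1
G(22) = mex{1,1,2,3} = 0
G(23) = mex{0,0,3,2} = 1
G_A(23) = 1.
Stack B, S = {6, 8}:
G(0) = 0
G(1) = mex{} = 0
G(2) = mex{} = 0
G(3) = mex{} = 0
G(4) = mex{} = 0
G(5) = mex{} = 0
G(6) = mex{0} = 1
G(7) = mex{0} = 1
G(8) = mex{0,0} = 1
G(9) = mex{0,0} = 1
G(10) = mex{0,0} = 1
G(11) = mex{0,0} = 1
G(12) = mex{1,0} = 2
G(13) = mex{1,0} = 2
G(14) = mex{1,1} = 0
G(15) = mex{1,1} = 0
G(16) = mex{1,1} = 0
G(17) = mex{1,1} = 0
G(18) = mex{2,1} = 0
G(19) = mex{2,1} = 0
G(20) = mex{0,2} = 1
G(21) = mex{0,2} = 1
G(22) = mex{0,0} = 1
G(23) = mex{0,0} = 1
G(24) = mex{0,0} = 1
G(25) = mex{0,0} = 1
G(26) = mex{1,0} = 2
G_B(26) = 2.
Stack C, S = {1, 3, 8}:
n :  0  1  2  3  4  5  6  7  8  9 10 11 12 13 14 15 16 17 18 19 20 21 22
G :  0  1  0  1  0  1  0  1  2  3  2  0  1  0  1  0  1  0  1  2  3  2  0
G_C(22) = 0.
Combined Grundy value = 1 ⊕ 2 ⊕ 0 = 3.

3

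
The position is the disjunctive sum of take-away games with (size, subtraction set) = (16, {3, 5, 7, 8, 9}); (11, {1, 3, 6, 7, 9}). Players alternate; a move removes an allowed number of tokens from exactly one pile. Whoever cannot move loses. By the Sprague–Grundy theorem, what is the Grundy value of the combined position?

2

Pile A, S = {3, 5, 7, 8, 9}:
G(0) = 0
G(1) = mex{} = 0
G(2) = mex{} = 0
G(3) = mex{0} = 1
G(4) = mex{0} = 1
G(5) = mex{0,0} = 1
G(6) = mex{1,0} = 2
G(7) = mex{1,0,0} = 2
G(8) = mex{1,1,0,0} = 2
G(9) = mex{2,1,0,0,0} = 3
G(10) = mex{2,1,1,0,0} = 3
G(11) = mex{2,2,1,1,0} = 3
G(12) = mex{3,2,1,1,1} = 0
G(13) = mex{3,2,2,1,1} = 0
G(14) = mex{3,3,2,2,1} = 0
G(15) = mex{0,3,2,2,2} = 1
G(16) = mex{0,3,3,2,2} = 1
G_A(16) = 1.
Pile B, S = {1, 3, 6, 7, 9}:
G(0) = 0
G(1) = mex{0} = 1
G(2) = mex{1} = 0
G(3) = mex{0,0} = 1
G(4) = mex{1,1} = 0
G(5) = mex{0,0} = 1
G(6) = mex{1,1,0} = 2
G(7) = mex{2,0,1,0} = 3
G(8) = mex{3,1,0,1} = 2
G(9) = mex{2,2,1,0,0} = 3
G(10) = mex{3,3,0,1,1} = 2
G(11) = mex{2,2,1,0,0} = 3
G_B(11) = 3.
Combined Grundy value = 1 ⊕ 3 = 2.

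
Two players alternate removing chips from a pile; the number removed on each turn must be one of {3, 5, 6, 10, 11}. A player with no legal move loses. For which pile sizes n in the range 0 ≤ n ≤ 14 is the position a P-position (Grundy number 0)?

n :  0  1  2  3  4  5  6  7  8  9 10 11 12 13 14
G :  0  0  0  1  1  1  2  2  2  0  3  3  1  4  4
P-positions are exactly the n with G(n) = 0.

0, 1, 2, 9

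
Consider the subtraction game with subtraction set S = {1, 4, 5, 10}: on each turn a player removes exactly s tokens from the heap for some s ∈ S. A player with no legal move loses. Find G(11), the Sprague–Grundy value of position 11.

G(0) = 0
G(1) = mex{0} = 1
G(2) = mex{1} = 0
G(3) = mex{0} = 1
G(4) = mex{1,0} = 2
G(5) = mex{2,1,0} = 3
G(6) = mex{3,0,1} = 2
G(7) = mex{2,1,0} = 3
G(8) = mex{3,2,1} = 0
G(9) = mex{0,3,2} = 1
G(10) = mex{1,2,3,0} = 4
G(11) = mex{4,3,2,1} = 0

0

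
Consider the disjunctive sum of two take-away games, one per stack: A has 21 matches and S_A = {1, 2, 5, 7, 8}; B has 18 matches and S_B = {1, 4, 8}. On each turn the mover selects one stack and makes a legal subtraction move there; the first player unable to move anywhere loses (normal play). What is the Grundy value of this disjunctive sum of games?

1

Stack A, S = {1, 2, 5, 7, 8}:
G(0) = 0
G(1) = mex{0} = 1
G(2) = mex{1,0} = 2
G(3) = mex{2,1} = 0
G(4) = mex{0,2} = 1
G(5) = mex{1,0,0} = 2
G(6) = mex{2,1,1} = 0
G(7) = mex{0,2,2,0} = 1
G(8) = mex{1,0,0,1,0} = 2
G(9) = mex{2,1,1,2,1} = 0
G(10) = mex{0,2,2,0,2} = 1
G(11) = mex{1,0,0,1,0} = 2
G(12) = mex{2,1,1,2,1} = 0
G(13) = mex{0,2,2,0,2} = 1
G(14) = mex{1,0,0,1,0} = 2
G(15) = mex{2,1,1,2,1} = 0
G(16) = mex{0,2,2,0,2} = 1
G(17) = mex{1,0,0,1,0} = 2
G(18) = mex{2,1,1,2,1} = 0
G(19) = mex{0,2,2,0,2} = 1
G(20) = mex{1,0,0,1,0} = 2
G(21) = mex{2,1,1,2,1} = 0
G_A(21) = 0.
Stack B, S = {1, 4, 8}:
n :  0  1  2  3  4  5  6  7  8  9 10 11 12 13 14 15 16 17 18
G :  0  1  0  1  2  0  1  0  1  2  3  2  0  1  0  1  2  0  1
G_B(18) = 1.
Combined Grundy value = 0 ⊕ 1 = 1.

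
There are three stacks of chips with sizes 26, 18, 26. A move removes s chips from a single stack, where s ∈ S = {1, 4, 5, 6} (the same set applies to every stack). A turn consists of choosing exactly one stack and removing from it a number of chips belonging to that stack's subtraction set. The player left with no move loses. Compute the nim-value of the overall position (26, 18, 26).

0

All stacks use S = {1, 4, 5, 6}:
G(0) = 0
G(1) = mex{0} = 1
G(2) = mex{1} = 0
G(3) = mex{0} = 1
G(4) = mex{1,0} = 2
G(5) = mex{2,1,0} = 3
G(6) = mex{3,0,1,0} = 2
G(7) = mex{2,1,0,1} = 3
G(8) = mex{3,2,1,0} = 4
G(9) = mex{4,3,2,1} = 0
G(10) = mex{0,2,3,2} = 1
G(11) = mex{1,3,2,3} = 0
G(12) = mex{0,4,3,2} = 1
G(13) = mex{1,0,4,3} = 2
G(14) = mex{2,1,0,4} = 3
G(15) = mex{3,0,1,0} = 2
G(16) = mex{2,1,0,1} = 3
G(17) = mex{3,2,1,0} = 4
G(18) = mex{4,3,2,1} = 0
G(19) = mex{0,2,3,2} = 1
G(20) = mex{1,3,2,3} = 0
G(21) = mex{0,4,3,2} = 1
G(22) = mex{1,0,4,3} = 2
G(23) = mex{2,1,0,4} = 3
G(24) = mex{3,0,1,0} = 2
G(25) = mex{2,1,0,1} = 3
G(26) = mex{3,2,1,0} = 4
Stack A: G(26) = 4.
Stack B: G(18) = 0.
Stack C: G(26) = 4.
Combined Grundy value = 4 ⊕ 0 ⊕ 4 = 0.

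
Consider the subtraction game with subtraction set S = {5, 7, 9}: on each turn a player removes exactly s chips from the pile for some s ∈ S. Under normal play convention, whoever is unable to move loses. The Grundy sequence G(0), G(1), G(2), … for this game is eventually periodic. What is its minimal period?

14

G(0) = 0
G(1) = mex{} = 0
G(2) = mex{} = 0
G(3) = mex{} = 0
G(4) = mex{} = 0
G(5) = mex{0} = 1
G(6) = mex{0} = 1
G(7) = mex{0,0} = 1
G(8) = mex{0,0} = 1
G(9) = mex{0,0,0} = 1
G(10) = mex{1,0,0} = 2
G(11) = mex{1,0,0} = 2
G(12) = mex{1,1,0} = 2
G(13) = mex{1,1,0} = 2
G(14) = mex{1,1,1} = 0
G(15) = mex{2,1,1} = 0
G(16) = mex{2,1,1} = 0
G(17) = mex{2,2,1} = 0
G(18) = mex{2,2,1} = 0
G(19) = mex{0,2,2} = 1
G(20) = mex{0,2,2} = 1
G(21) = mex{0,0,2} = 1
G(22) = mex{0,0,2} = 1
G(23) = mex{0,0,0} = 1
G(24) = mex{1,0,0} = 2
G(25) = mex{1,0,0} = 2
G(26) = mex{1,1,0} = 2
G(27) = mex{1,1,0} = 2
G(28) = mex{1,1,1} = 0
G(29) = mex{2,1,1} = 0
G(n+14) = G(n) holds for n = 0,…,8 (a full window of length max(S) = 9), so the sequence is purely periodic with period 14.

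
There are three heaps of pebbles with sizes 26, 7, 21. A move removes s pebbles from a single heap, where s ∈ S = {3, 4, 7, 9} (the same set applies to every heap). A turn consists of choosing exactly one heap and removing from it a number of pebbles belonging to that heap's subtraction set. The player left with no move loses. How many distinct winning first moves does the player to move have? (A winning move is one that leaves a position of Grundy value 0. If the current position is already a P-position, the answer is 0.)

All heaps use S = {3, 4, 7, 9}:
n :  0  1  2  3  4  5  6  7  8  9 10 11 12 13 14 15 16 17 18 19 20 21 22 23 24 25 26
G :  0  0  0  1  1  1  2  2  2  3  3  3  0  0  0  1  1  1  2  2  2  3  3  3  0  0  0
Heap A: G(26) = 0.
Heap B: G(7) = 2.
Heap C: G(21) = 3.
Combined Grundy value = 0 ⊕ 2 ⊕ 3 = 1.
A winning move leaves total XOR = 0, i.e. changes one component's Grundy value g to g ⊕ X where X is the current total.
Heap A: need g' = 0⊕1 = 1. Options: 26−3→G=3, 26−4→G=3, 26−7→G=2, 26−9→G=1. Hits: 1.
Heap B: need g' = 2⊕1 = 3. Options: 7−3→G=1, 7−4→G=1, 7−7→G=0. Hits: 0.
Heap C: need g' = 3⊕1 = 2. Options: 21−3→G=2, 21−4→G=1, 21−7→G=0, 21−9→G=0. Hits: 1.

2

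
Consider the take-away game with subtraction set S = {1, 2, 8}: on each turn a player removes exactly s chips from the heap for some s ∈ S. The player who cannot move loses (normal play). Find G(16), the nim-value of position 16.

G(0) = 0
G(1) = mex{0} = 1
G(2) = mex{1,0} = 2
G(3) = mex{2,1} = 0
G(4) = mex{0,2} = 1
G(5) = mex{1,0} = 2
G(6) = mex{2,1} = 0
G(7) = mex{0,2} = 1
G(8) = mex{1,0,0} = 2
G(9) = mex{2,1,1} = 0
G(10) = mex{0,2,2} = 1
G(11) = mex{1,0,0} = 2
G(12) = mex{2,1,1} = 0
G(13) = mex{0,2,2} = 1
G(14) = mex{1,0,0} = 2
G(15) = mex{2,1,1} = 0
G(16) = mex{0,2,2} = 1

1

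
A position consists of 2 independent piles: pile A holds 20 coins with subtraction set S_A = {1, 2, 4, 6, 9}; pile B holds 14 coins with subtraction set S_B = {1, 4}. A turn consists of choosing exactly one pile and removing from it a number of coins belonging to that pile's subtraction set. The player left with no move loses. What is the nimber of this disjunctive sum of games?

Pile A, S = {1, 2, 4, 6, 9}:
n :  0  1  2  3  4  5  6  7  8  9 10 11 12 13 14 15 16 17 18 19 20
G :  0  1  2  0  1  2  3  4  0  1  2  0  1  2  3  4  0  1  2  0  1
G_A(20) = 1.
Pile B, S = {1, 4}:
G(0) = 0
G(1) = mex{0} = 1
G(2) = mex{1} = 0
G(3) = mex{0} = 1
G(4) = mex{1,0} = 2
G(5) = mex{2,1} = 0
G(6) = mex{0,0} = 1
G(7) = mex{1,1} = 0
G(8) = mex{0,2} = 1
G(9) = mex{1,0} = 2
G(10) = mex{2,1} = 0
G(11) = mex{0,0} = 1
G(12) = mex{1,1} = 0
G(13) = mex{0,2} = 1
G(14) = mex{1,0} = 2
G_B(14) = 2.
Combined Grundy value = 1 ⊕ 2 = 3.

3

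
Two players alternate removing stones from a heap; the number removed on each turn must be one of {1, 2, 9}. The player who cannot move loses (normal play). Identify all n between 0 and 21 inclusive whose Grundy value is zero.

0, 3, 6, 10, 13, 16, 20

G(0) = 0
G(1) = mex{0} = 1
G(2) = mex{1,0} = 2
G(3) = mex{2,1} = 0
G(4) = mex{0,2} = 1
G(5) = mex{1,0} = 2
G(6) = mex{2,1} = 0
G(7) = mex{0,2} = 1
G(8) = mex{1,0} = 2
G(9) = mex{2,1,0} = 3
G(10) = mex{3,2,1} = 0
G(11) = mex{0,3,2} = 1
G(12) = mex{1,0,0} = 2
G(13) = mex{2,1,1} = 0
G(14) = mex{0,2,2} = 1
G(15) = mex{1,0,0} = 2
G(16) = mex{2,1,1} = 0
G(17) = mex{0,2,2} = 1
G(18) = mex{1,0,3} = 2
G(19) = mex{2,1,0} = 3
G(20) = mex{3,2,1} = 0
G(21) = mex{0,3,2} = 1
P-positions are exactly the n with G(n) = 0.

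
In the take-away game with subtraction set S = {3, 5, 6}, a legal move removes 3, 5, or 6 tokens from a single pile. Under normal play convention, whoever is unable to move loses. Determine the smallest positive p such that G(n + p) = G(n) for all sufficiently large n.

9

G(0) = 0
G(1) = mex{} = 0
G(2) = mex{} = 0
G(3) = mex{0} = 1
G(4) = mex{0} = 1
G(5) = mex{0,0} = 1
G(6) = mex{1,0,0} = 2
G(7) = mex{1,0,0} = 2
G(8) = mex{1,1,0} = 2
G(9) = mex{2,1,1} = 0
G(10) = mex{2,1,1} = 0
G(11) = mex{2,2,1} = 0
G(12) = mex{0,2,2} = 1
G(13) = mex{0,2,2} = 1
G(14) = mex{0,0,2} = 1
G(15) = mex{1,0,0} = 2
G(16) = mex{1,0,0} = 2
G(17) = mex{1,1,0} = 2
G(18) = mex{2,1,1} = 0
G(19) = mex{2,1,1} = 0
G(n+9) = G(n) holds for n = 0,…,5 (a full window of length max(S) = 6), so the sequence is purely periodic with period 9.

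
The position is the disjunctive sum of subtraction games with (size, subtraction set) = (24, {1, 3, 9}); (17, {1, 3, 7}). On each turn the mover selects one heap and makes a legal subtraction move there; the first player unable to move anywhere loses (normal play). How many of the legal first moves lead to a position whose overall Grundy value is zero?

6

Heap A, S = {1, 3, 9}:
G(0) = 0
G(1) = mex{0} = 1
G(2) = mex{1} = 0
G(3) = mex{0,0} = 1
G(4) = mex{1,1} = 0
G(5) = mex{0,0} = 1
G(6) = mex{1,1} = 0
G(7) = mex{0,0} = 1
G(8) = mex{1,1} = 0
G(9) = mex{0,0,0} = 1
G(10) = mex{1,1,1} = 0
G(11) = mex{0,0,0} = 1
G(12) = mex{1,1,1} = 0
G(13) = mex{0,0,0} = 1
G(14) = mex{1,1,1} = 0
G(15) = mex{0,0,0} = 1
G(16) = mex{1,1,1} = 0
G(17) = mex{0,0,0} = 1
G(18) = mex{1,1,1} = 0
G(19) = mex{0,0,0} = 1
G(20) = mex{1,1,1} = 0
G(21) = mex{0,0,0} = 1
G(22) = mex{1,1,1} = 0
G(23) = mex{0,0,0} = 1
G(24) = mex{1,1,1} = 0
G_A(24) = 0.
Heap B, S = {1, 3, 7}:
G(0) = 0
G(1) = mex{0} = 1
G(2) = mex{1} = 0
G(3) = mex{0,0} = 1
G(4) = mex{1,1} = 0
G(5) = mex{0,0} = 1
G(6) = mex{1,1} = 0
G(7) = mex{0,0,0} = 1
G(8) = mex{1,1,1} = 0
G(9) = mex{0,0,0} = 1
G(10) = mex{1,1,1} = 0
G(11) = mex{0,0,0} = 1
G(12) = mex{1,1,1} = 0
G(13) = mex{0,0,0} = 1
G(14) = mex{1,1,1} = 0
G(15) = mex{0,0,0} = 1
G(16) = mex{1,1,1} = 0
G(17) = mex{0,0,0} = 1
G_B(17) = 1.
Combined Grundy value = 0 ⊕ 1 = 1.
A winning move leaves total XOR = 0, i.e. changes one component's Grundy value g to g ⊕ X where X is the current total.
Heap A: need g' = 0⊕1 = 1. Options: 24−1→G=1, 24−3→G=1, 24−9→G=1. Hits: 3.
Heap B: need g' = 1⊕1 = 0. Options: 17−1→G=0, 17−3→G=0, 17−7→G=0. Hits: 3.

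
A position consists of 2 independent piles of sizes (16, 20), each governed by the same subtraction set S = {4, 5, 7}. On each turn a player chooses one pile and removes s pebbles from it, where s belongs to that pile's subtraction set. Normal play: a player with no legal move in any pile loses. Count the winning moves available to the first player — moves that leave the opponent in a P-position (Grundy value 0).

3

All piles use S = {4, 5, 7}:
G(0) = 0
G(1) = mex{} = 0
G(2) = mex{} = 0
G(3) = mex{} = 0
G(4) = mex{0} = 1
G(5) = mex{0,0} = 1
G(6) = mex{0,0} = 1
G(7) = mex{0,0,0} = 1
G(8) = mex{1,0,0} = 2
G(9) = mex{1,1,0} = 2
G(10) = mex{1,1,0} = 2
G(11) = mex{1,1,1} = 0
G(12) = mex{2,1,1} = 0
G(13) = mex{2,2,1} = 0
G(14) = mex{2,2,1} = 0
G(15) = mex{0,2,2} = 1
G(16) = mex{0,0,2} = 1
G(17) = mex{0,0,2} = 1
G(18) = mex{0,0,0} = 1
G(19) = mex{1,0,0} = 2
G(20) = mex{1,1,0} = 2
Pile A: G(16) = 1.
Pile B: G(20) = 2.
Combined Grundy value = 1 ⊕ 2 = 3.
A winning move leaves total XOR = 0, i.e. changes one component's Grundy value g to g ⊕ X where X is the current total.
Pile A: need g' = 1⊕3 = 2. Options: 16−4→G=0, 16−5→G=0, 16−7→G=2. Hits: 1.
Pile B: need g' = 2⊕3 = 1. Options: 20−4→G=1, 20−5→G=1, 20−7→G=0. Hits: 2.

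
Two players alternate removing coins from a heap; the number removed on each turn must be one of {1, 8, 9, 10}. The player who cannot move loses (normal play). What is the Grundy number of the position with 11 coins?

n :  0  1  2  3  4  5  6  7  8  9 10 11
G :  0  1  0  1  0  1  0  1  2  3  2  3

3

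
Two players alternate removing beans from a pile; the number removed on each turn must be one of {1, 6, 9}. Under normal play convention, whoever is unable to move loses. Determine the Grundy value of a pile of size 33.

n :  0  1  2  3  4  5  6  7  8  9 10 11 12 13 14 15 16 17 18 19 20 21 22 23 24 25 26 27 28 29 30 31 32 33
G :  0  1  0  1  0  1  2  0  1  2  3  2  0  1  0  1  2  0  1  0  1  2  0  1  0  1  2  0  1  0  1  2  0  1

1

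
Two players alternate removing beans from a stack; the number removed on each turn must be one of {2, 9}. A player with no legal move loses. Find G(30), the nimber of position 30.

n :  0  1  2  3  4  5  6  7  8  9 10 11 12 13 14 15 16 17 18 19 20 21 22 23 24 25 26 27 28 29 30
G :  0  0  1  1  0  0  1  1  0  2  1  0  0  1  1  0  0  1  1  0  2  1  0  0  1  1  0  0  1  1  0

0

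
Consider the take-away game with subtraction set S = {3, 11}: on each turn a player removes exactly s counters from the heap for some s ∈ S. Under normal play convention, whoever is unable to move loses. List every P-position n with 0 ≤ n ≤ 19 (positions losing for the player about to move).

0, 1, 2, 6, 7, 8, 14, 15, 16

G(0) = 0
G(1) = mex{} = 0
G(2) = mex{} = 0
G(3) = mex{0} = 1
G(4) = mex{0} = 1
G(5) = mex{0} = 1
G(6) = mex{1} = 0
G(7) = mex{1} = 0
G(8) = mex{1} = 0
G(9) = mex{0} = 1
G(10) = mex{0} = 1
G(11) = mex{0,0} = 1
G(12) = mex{1,0} = 2
G(13) = mex{1,0} = 2
G(14) = mex{1,1} = 0
G(15) = mex{2,1} = 0
G(16) = mex{2,1} = 0
G(17) = mex{0,0} = 1
G(18) = mex{0,0} = 1
G(19) = mex{0,0} = 1
P-positions are exactly the n with G(n) = 0.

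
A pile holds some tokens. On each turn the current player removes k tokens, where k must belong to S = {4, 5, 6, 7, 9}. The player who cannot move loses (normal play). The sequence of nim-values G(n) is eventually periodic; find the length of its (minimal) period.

n :  0  1  2  3  4  5  6  7  8  9 10 11 12 13 14 15 16 17 18 19 20 21 22 23 24 25 26 27
G :  0  0  0  0  1  1  1  1  2  2  2  2  3  0  0  0  0  1  1  1  1  2  2  2  2  3  0  0
G(n+13) = G(n) holds for n = 0,…,8 (a full window of length max(S) = 9), so the sequence is purely periodic with period 13.

13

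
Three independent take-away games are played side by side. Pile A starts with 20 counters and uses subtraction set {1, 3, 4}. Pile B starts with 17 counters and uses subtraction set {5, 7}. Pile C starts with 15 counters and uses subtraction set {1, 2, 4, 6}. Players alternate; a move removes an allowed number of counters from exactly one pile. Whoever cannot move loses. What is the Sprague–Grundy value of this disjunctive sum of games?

7

Pile A, S = {1, 3, 4}:
G(0) = 0
G(1) = mex{0} = 1
G(2) = mex{1} = 0
G(3) = mex{0,0} = 1
G(4) = mex{1,1,0} = 2
G(5) = mex{2,0,1} = 3
G(6) = mex{3,1,0} = 2
G(7) = mex{2,2,1} = 0
G(8) = mex{0,3,2} = 1
G(9) = mex{1,2,3} = 0
G(10) = mex{0,0,2} = 1
G(11) = mex{1,1,0} = 2
G(12) = mex{2,0,1} = 3
G(13) = mex{3,1,0} = 2
G(14) = mex{2,2,1} = 0
G(15) = mex{0,3,2} = 1
G(16) = mex{1,2,3} = 0
G(17) = mex{0,0,2} = 1
G(18) = mex{1,1,0} = 2
G(19) = mex{2,0,1} = 3
G(20) = mex{3,1,0} = 2
G_A(20) = 2.
Pile B, S = {5, 7}:
n :  0  1  2  3  4  5  6  7  8  9 10 11 12 13 14 15 16 17
G :  0  0  0  0  0  1  1  1  1  1  2  2  0  0  0  0  0  1
G_B(17) = 1.
Pile C, S = {1, 2, 4, 6}:
G(0) = 0
G(1) = mex{0} = 1
G(2) = mex{1,0} = 2
G(3) = mex{2,1} = 0
G(4) = mex{0,2,0} = 1
G(5) = mex{1,0,1} = 2
G(6) = mex{2,1,2,0} = 3
G(7) = mex{3,2,0,1} = 4
G(8) = mex{4,3,1,2} = 0
G(9) = mex{0,4,2,0} = 1
G(10) = mex{1,0,3,1} = 2
G(11) = mex{2,1,4,2} = 0
G(12) = mex{0,2,0,3} = 1
G(13) = mex{1,0,1,4} = 2
G(14) = mex{2,1,2,0} = 3
G(15) = mex{3,2,0,1} = 4
G_C(15) = 4.
Combined Grundy value = 2 ⊕ 1 ⊕ 4 = 7.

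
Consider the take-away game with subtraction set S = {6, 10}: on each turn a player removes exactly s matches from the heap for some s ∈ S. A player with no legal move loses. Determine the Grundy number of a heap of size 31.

2

n :  0  1  2  3  4  5  6  7  8  9 10 11 12 13 14 15 16 17 18 19 20 21 22 23 24 25 26 27 28 29 30 31
G :  0  0  0  0  0  0  1  1  1  1  1  1  2  2  2  2  0  0  0  0  0  0  1  1  1  1  1  1  2  2  2  2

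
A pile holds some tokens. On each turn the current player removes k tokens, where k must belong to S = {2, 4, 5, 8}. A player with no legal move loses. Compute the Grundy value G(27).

G(0) = 0
G(1) = mex{} = 0
G(2) = mex{0} = 1
G(3) = mex{0} = 1
G(4) = mex{1,0} = 2
G(5) = mex{1,0,0} = 2
G(6) = mex{2,1,0} = 3
G(7) = mex{2,1,1} = 0
G(8) = mex{3,2,1,0} = 4
G(9) = mex{0,2,2,0} = 1
G(10) = mex{4,3,2,1} = 0
G(11) = mex{1,0,3,1} = 2
G(12) = mex{0,4,0,2} = 1
G(13) = mex{2,1,4,2} = 0
G(14) = mex{1,0,1,3} = 2
G(15) = mex{0,2,0,0} = 1
G(16) = mex{2,1,2,4} = 0
G(17) = mex{1,0,1,1} = 2
G(18) = mex{0,2,0,0} = 1
G(19) = mex{2,1,2,2} = 0
G(20) = mex{1,0,1,1} = 2
G(21) = mex{0,2,0,0} = 1
G(22) = mex{2,1,2,2} = 0
G(23) = mex{1,0,1,1} = 2
G(24) = mex{0,2,0,0} = 1
G(25) = mex{2,1,2,2} = 0
G(26) = mex{1,0,1,1} = 2
G(27) = mex{0,2,0,0} = 1

1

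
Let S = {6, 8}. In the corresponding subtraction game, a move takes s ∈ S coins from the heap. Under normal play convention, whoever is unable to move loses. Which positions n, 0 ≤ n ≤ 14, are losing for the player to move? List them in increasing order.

0, 1, 2, 3, 4, 5, 14

G(0) = 0
G(1) = mex{} = 0
G(2) = mex{} = 0
G(3) = mex{} = 0
G(4) = mex{} = 0
G(5) = mex{} = 0
G(6) = mex{0} = 1
G(7) = mex{0} = 1
G(8) = mex{0,0} = 1
G(9) = mex{0,0} = 1
G(10) = mex{0,0} = 1
G(11) = mex{0,0} = 1
G(12) = mex{1,0} = 2
G(13) = mex{1,0} = 2
G(14) = mex{1,1} = 0
P-positions are exactly the n with G(n) = 0.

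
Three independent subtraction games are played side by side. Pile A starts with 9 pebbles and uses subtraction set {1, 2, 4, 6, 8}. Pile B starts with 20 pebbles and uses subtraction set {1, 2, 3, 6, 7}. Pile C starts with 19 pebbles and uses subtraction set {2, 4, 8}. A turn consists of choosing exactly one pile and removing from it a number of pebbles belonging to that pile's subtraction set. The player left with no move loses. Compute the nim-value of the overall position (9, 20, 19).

Pile A, S = {1, 2, 4, 6, 8}:
n : 0 1 2 3 4 5 6 7 8 9
G : 0 1 2 0 1 2 3 4 5 3
G_A(9) = 3.
Pile B, S = {1, 2, 3, 6, 7}:
n :  0  1  2  3  4  5  6  7  8  9 10 11 12 13 14 15 16 17 18 19 20
G :  0  1  2  3  0  1  2  3  0  1  2  3  0  1  2  3  0  1  2  3  0
G_B(20) = 0.
Pile C, S = {2, 4, 8}:
G(0) = 0
G(1) = mex{} = 0
G(2) = mex{0} = 1
G(3) = mex{0} = 1
G(4) = mex{1,0} = 2
G(5) = mex{1,0} = 2
G(6) = mex{2,1} = 0
G(7) = mex{2,1} = 0
G(8) = mex{0,2,0} = 1
G(9) = mex{0,2,0} = 1
G(10) = mex{1,0,1} = 2
G(11) = mex{1,0,1} = 2
G(12) = mex{2,1,2} = 0
G(13) = mex{2,1,2} = 0
G(14) = mex{0,2,0} = 1
G(15) = mex{0,2,0} = 1
G(16) = mex{1,0,1} = 2
G(17) = mex{1,0,1} = 2
G(18) = mex{2,1,2} = 0
G(19) = mex{2,1,2} = 0
G_C(19) = 0.
Combined Grundy value = 3 ⊕ 0 ⊕ 0 = 3.

3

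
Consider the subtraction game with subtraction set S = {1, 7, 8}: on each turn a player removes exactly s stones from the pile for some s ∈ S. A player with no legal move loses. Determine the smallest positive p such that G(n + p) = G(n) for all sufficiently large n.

n :  0  1  2  3  4  5  6  7  8  9 10 11 12 13 14 15 16 17 18 19 20 21 22 23 24 25 26 27 28 29 30 31
G :  0  1  0  1  0  1  0  1  2  3  2  3  2  3  2  0  1  0  1  0  1  0  1  2  3  2  3  2  3  2  0  1
G(n+15) = G(n) holds for n = 0,…,7 (a full window of length max(S) = 8), so the sequence is purely periodic with period 15.

15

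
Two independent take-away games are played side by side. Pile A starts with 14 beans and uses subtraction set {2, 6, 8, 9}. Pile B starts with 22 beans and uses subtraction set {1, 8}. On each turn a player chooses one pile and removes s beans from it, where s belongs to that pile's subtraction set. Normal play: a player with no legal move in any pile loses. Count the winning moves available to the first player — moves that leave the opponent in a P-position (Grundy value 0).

1

Pile A, S = {2, 6, 8, 9}:
G(0) = 0
G(1) = mex{} = 0
G(2) = mex{0} = 1
G(3) = mex{0} = 1
G(4) = mex{1} = 0
G(5) = mex{1} = 0
G(6) = mex{0,0} = 1
G(7) = mex{0,0} = 1
G(8) = mex{1,1,0} = 2
G(9) = mex{1,1,0,0} = 2
G(10) = mex{2,0,1,0} = 3
G(11) = mex{2,0,1,1} = 3
G(12) = mex{3,1,0,1} = 2
G(13) = mex{3,1,0,0} = 2
G(14) = mex{2,2,1,0} = 3
G_A(14) = 3.
Pile B, S = {1, 8}:
n :  0  1  2  3  4  5  6  7  8  9 10 11 12 13 14 15 16 17 18 19 20 21 22
G :  0  1  0  1  0  1  0  1  2  0  1  0  1  0  1  0  1  2  0  1  0  1  0
G_B(22) = 0.
Combined Grundy value = 3 ⊕ 0 = 3.
A winning move leaves total XOR = 0, i.e. changes one component's Grundy value g to g ⊕ X where X is the current total.
Pile A: need g' = 3⊕3 = 0. Options: 14−2→G=2, 14−6→G=2, 14−8→G=1, 14−9→G=0. Hits: 1.
Pile B: need g' = 0⊕3 = 3. Options: 22−1→G=1, 22−8→G=1. Hits: 0.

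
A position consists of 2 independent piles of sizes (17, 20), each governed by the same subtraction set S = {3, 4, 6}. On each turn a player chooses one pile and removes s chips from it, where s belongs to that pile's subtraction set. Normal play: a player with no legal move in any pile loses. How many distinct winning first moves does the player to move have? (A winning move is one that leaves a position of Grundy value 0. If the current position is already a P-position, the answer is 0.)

3

All piles use S = {3, 4, 6}:
G(0) = 0
G(1) = mex{} = 0
G(2) = mex{} = 0
G(3) = mex{0} = 1
G(4) = mex{0,0} = 1
G(5) = mex{0,0} = 1
G(6) = mex{1,0,0} = 2
G(7) = mex{1,1,0} = 2
G(8) = mex{1,1,0} = 2
G(9) = mex{2,1,1} = 0
G(10) = mex{2,2,1} = 0
G(11) = mex{2,2,1} = 0
G(12) = mex{0,2,2} = 1
G(13) = mex{0,0,2} = 1
G(14) = mex{0,0,2} = 1
G(15) = mex{1,0,0} = 2
G(16) = mex{1,1,0} = 2
G(17) = mex{1,1,0} = 2
G(18) = mex{2,1,1} = 0
G(19) = mex{2,2,1} = 0
G(20) = mex{2,2,1} = 0
Pile A: G(17) = 2.
Pile B: G(20) = 0.
Combined Grundy value = 2 ⊕ 0 = 2.
A winning move leaves total XOR = 0, i.e. changes one component's Grundy value g to g ⊕ X where X is the current total.
Pile A: need g' = 2⊕2 = 0. Options: 17−3→G=1, 17−4→G=1, 17−6→G=0. Hits: 1.
Pile B: need g' = 0⊕2 = 2. Options: 20−3→G=2, 20−4→G=2, 20−6→G=1. Hits: 2.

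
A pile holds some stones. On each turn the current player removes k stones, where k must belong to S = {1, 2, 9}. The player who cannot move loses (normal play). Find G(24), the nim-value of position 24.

1

n :  0  1  2  3  4  5  6  7  8  9 10 11 12 13 14 15 16 17 18 19 20 21 22 23 24
G :  0  1  2  0  1  2  0  1  2  3  0  1  2  0  1  2  0  1  2  3  0  1  2  0  1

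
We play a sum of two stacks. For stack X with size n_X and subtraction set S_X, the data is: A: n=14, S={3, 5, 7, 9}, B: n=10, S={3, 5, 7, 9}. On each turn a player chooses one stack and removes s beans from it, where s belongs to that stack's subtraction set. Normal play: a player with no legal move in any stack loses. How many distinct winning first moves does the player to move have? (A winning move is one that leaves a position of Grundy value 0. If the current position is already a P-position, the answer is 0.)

3

Stack A, S = {3, 5, 7, 9}:
G(0) = 0
G(1) = mex{} = 0
G(2) = mex{} = 0
G(3) = mex{0} = 1
G(4) = mex{0} = 1
G(5) = mex{0,0} = 1
G(6) = mex{1,0} = 2
G(7) = mex{1,0,0} = 2
G(8) = mex{1,1,0} = 2
G(9) = mex{2,1,0,0} = 3
G(10) = mex{2,1,1,0} = 3
G(11) = mex{2,2,1,0} = 3
G(12) = mex{3,2,1,1} = 0
G(13) = mex{3,2,2,1} = 0
G(14) = mex{3,3,2,1} = 0
G_A(14) = 0.
Stack B, S = {3, 5, 7, 9}:
n :  0  1  2  3  4  5  6  7  8  9 10
G :  0  0  0  1  1  1  2  2  2  3  3
G_B(10) = 3.
Combined Grundy value = 0 ⊕ 3 = 3.
A winning move leaves total XOR = 0, i.e. changes one component's Grundy value g to g ⊕ X where X is the current total.
Stack A: need g' = 0⊕3 = 3. Options: 14−3→G=3, 14−5→G=3, 14−7→G=2, 14−9→G=1. Hits: 2.
Stack B: need g' = 3⊕3 = 0. Options: 10−3→G=2, 10−5→G=1, 10−7→G=1, 10−9→G=0. Hits: 1.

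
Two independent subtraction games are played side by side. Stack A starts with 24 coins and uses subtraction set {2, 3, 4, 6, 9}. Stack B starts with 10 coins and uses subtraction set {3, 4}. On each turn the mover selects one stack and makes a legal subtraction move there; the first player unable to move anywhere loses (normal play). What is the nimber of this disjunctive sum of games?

Stack A, S = {2, 3, 4, 6, 9}:
n :  0  1  2  3  4  5  6  7  8  9 10 11 12 13 14 15 16 17 18 19 20 21 22 23 24
G :  0  0  1  1  2  2  3  3  0  4  1  5  2  0  3  1  4  2  0  3  1  4  2  0  3
G_A(24) = 3.
Stack B, S = {3, 4}:
G(0) = 0
G(1) = mex{} = 0
G(2) = mex{} = 0
G(3) = mex{0} = 1
G(4) = mex{0,0} = 1
G(5) = mex{0,0} = 1
G(6) = mex{1,0} = 2
G(7) = mex{1,1} = 0
G(8) = mex{1,1} = 0
G(9) = mex{2,1} = 0
G(10) = mex{0,2} = 1
G_B(10) = 1.
Combined Grundy value = 3 ⊕ 1 = 2.

2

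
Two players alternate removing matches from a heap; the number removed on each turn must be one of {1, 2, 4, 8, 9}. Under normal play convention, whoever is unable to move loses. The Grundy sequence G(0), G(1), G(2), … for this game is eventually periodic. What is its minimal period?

13

G(0) = 0
G(1) = mex{0} = 1
G(2) = mex{1,0} = 2
G(3) = mex{2,1} = 0
G(4) = mex{0,2,0} = 1
G(5) = mex{1,0,1} = 2
G(6) = mex{2,1,2} = 0
G(7) = mex{0,2,0} = 1
G(8) = mex{1,0,1,0} = 2
G(9) = mex{2,1,2,1,0} = 3
G(10) = mex{3,2,0,2,1} = 4
G(11) = mex{4,3,1,0,2} = 5
G(12) = mex{5,4,2,1,0} = 3
G(13) = mex{3,5,3,2,1} = 0
G(14) = mex{0,3,4,0,2} = 1
G(15) = mex{1,0,5,1,0} = 2
G(16) = mex{2,1,3,2,1} = 0
G(17) = mex{0,2,0,3,2} = 1
G(18) = mex{1,0,1,4,3} = 2
G(19) = mex{2,1,2,5,4} = 0
G(20) = mex{0,2,0,3,5} = 1
G(21) = mex{1,0,1,0,3} = 2
G(22) = mex{2,1,2,1,0} = 3
G(23) = mex{3,2,0,2,1} = 4
G(24) = mex{4,3,1,0,2} = 5
G(25) = mex{5,4,2,1,0} = 3
G(26) = mex{3,5,3,2,1} = 0
G(27) = mex{0,3,4,0,2} = 1
G(n+13) = G(n) holds for n = 0,…,8 (a full window of length max(S) = 9), so the sequence is purely periodic with period 13.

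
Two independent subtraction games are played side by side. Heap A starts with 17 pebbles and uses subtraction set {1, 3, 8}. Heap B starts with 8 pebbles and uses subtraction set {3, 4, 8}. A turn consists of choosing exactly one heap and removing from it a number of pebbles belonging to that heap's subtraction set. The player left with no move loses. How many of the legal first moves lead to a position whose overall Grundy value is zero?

Heap A, S = {1, 3, 8}:
G(0) = 0
G(1) = mex{0} = 1
G(2) = mex{1} = 0
G(3) = mex{0,0} = 1
G(4) = mex{1,1} = 0
G(5) = mex{0,0} = 1
G(6) = mex{1,1} = 0
G(7) = mex{0,0} = 1
G(8) = mex{1,1,0} = 2
G(9) = mex{2,0,1} = 3
G(10) = mex{3,1,0} = 2
G(11) = mex{2,2,1} = 0
G(12) = mex{0,3,0} = 1
G(13) = mex{1,2,1} = 0
G(14) = mex{0,0,0} = 1
G(15) = mex{1,1,1} = 0
G(16) = mex{0,0,2} = 1
G(17) = mex{1,1,3} = 0
G_A(17) = 0.
Heap B, S = {3, 4, 8}:
G(0) = 0
G(1) = mex{} = 0
G(2) = mex{} = 0
G(3) = mex{0} = 1
G(4) = mex{0,0} = 1
G(5) = mex{0,0} = 1
G(6) = mex{1,0} = 2
G(7) = mex{1,1} = 0
G(8) = mex{1,1,0} = 2
G_B(8) = 2.
Combined Grundy value = 0 ⊕ 2 = 2.
A winning move leaves total XOR = 0, i.e. changes one component's Grundy value g to g ⊕ X where X is the current total.
Heap A: need g' = 0⊕2 = 2. Options: 17−1→G=1, 17−3→G=1, 17−8→G=3. Hits: 0.
Heap B: need g' = 2⊕2 = 0. Options: 8−3→G=1, 8−4→G=1, 8−8→G=0. Hits: 1.

1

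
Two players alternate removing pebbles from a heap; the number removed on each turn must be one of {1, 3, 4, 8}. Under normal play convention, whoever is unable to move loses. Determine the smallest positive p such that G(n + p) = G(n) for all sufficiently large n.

7

G(0) = 0
G(1) = mex{0} = 1
G(2) = mex{1} = 0
G(3) = mex{0,0} = 1
G(4) = mex{1,1,0} = 2
G(5) = mex{2,0,1} = 3
G(6) = mex{3,1,0} = 2
G(7) = mex{2,2,1} = 0
G(8) = mex{0,3,2,0} = 1
G(9) = mex{1,2,3,1} = 0
G(10) = mex{0,0,2,0} = 1
G(11) = mex{1,1,0,1} = 2
G(12) = mex{2,0,1,2} = 3
G(13) = mex{3,1,0,3} = 2
G(14) = mex{2,2,1,2} = 0
G(15) = mex{0,3,2,0} = 1
G(16) = mex{1,2,3,1} = 0
G(n+7) = G(n) holds for n = 0,…,7 (a full window of length max(S) = 8), so the sequence is purely periodic with period 7.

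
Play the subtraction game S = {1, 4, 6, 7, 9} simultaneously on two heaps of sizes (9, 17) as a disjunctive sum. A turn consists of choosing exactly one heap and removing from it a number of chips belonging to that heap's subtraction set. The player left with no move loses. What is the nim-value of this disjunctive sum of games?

0

All heaps use S = {1, 4, 6, 7, 9}:
n :  0  1  2  3  4  5  6  7  8  9 10 11 12 13 14 15 16 17
G :  0  1  0  1  2  0  1  2  3  2  0  1  2  0  1  0  1  2
Heap A: G(9) = 2.
Heap B: G(17) = 2.
Combined Grundy value = 2 ⊕ 2 = 0.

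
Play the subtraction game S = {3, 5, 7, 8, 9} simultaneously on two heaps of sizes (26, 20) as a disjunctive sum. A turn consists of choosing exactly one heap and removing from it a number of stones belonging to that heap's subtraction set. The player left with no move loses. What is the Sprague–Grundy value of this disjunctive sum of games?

2

All heaps use S = {3, 5, 7, 8, 9}:
G(0) = 0
G(1) = mex{} = 0
G(2) = mex{} = 0
G(3) = mex{0} = 1
G(4) = mex{0} = 1
G(5) = mex{0,0} = 1
G(6) = mex{1,0} = 2
G(7) = mex{1,0,0} = 2
G(8) = mex{1,1,0,0} = 2
G(9) = mex{2,1,0,0,0} = 3
G(10) = mex{2,1,1,0,0} = 3
G(11) = mex{2,2,1,1,0} = 3
G(12) = mex{3,2,1,1,1} = 0
G(13) = mex{3,2,2,1,1} = 0
G(14) = mex{3,3,2,2,1} = 0
G(15) = mex{0,3,2,2,2} = 1
G(16) = mex{0,3,3,2,2} = 1
G(17) = mex{0,0,3,3,2} = 1
G(18) = mex{1,0,3,3,3} = 2
G(19) = mex{1,0,0,3,3} = 2
G(20) = mex{1,1,0,0,3} = 2
G(21) = mex{2,1,0,0,0} = 3
G(22) = mex{2,1,1,0,0} = 3
G(23) = mex{2,2,1,1,0} = 3
G(24) = mex{3,2,1,1,1} = 0
G(25) = mex{3,2,2,1,1} = 0
G(26) = mex{3,3,2,2,1} = 0
Heap A: G(26) = 0.
Heap B: G(20) = 2.
Combined Grundy value = 0 ⊕ 2 = 2.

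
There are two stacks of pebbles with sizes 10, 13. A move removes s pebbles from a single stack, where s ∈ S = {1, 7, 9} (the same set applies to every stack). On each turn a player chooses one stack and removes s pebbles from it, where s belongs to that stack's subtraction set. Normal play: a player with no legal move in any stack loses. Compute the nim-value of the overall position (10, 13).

1

All stacks use S = {1, 7, 9}:
n :  0  1  2  3  4  5  6  7  8  9 10 11 12 13
G :  0  1  0  1  0  1  0  1  0  1  0  1  0  1
Stack A: G(10) = 0.
Stack B: G(13) = 1.
Combined Grundy value = 0 ⊕ 1 = 1.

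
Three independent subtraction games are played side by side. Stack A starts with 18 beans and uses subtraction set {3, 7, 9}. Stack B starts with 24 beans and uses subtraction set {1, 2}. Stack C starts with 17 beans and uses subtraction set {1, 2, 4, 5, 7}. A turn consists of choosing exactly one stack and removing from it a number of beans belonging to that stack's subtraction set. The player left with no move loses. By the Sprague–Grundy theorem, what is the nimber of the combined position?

Stack A, S = {3, 7, 9}:
n :  0  1  2  3  4  5  6  7  8  9 10 11 12 13 14 15 16 17 18
G :  0  0  0  1  1  1  0  2  2  1  3  3  0  2  0  1  0  1  0
G_A(18) = 0.
Stack B, S = {1, 2}:
n :  0  1  2  3  4  5  6  7  8  9 10 11 12 13 14 15 16 17 18 19 20 21 22 23 24
G :  0  1  2  0  1  2  0  1  2  0  1  2  0  1  2  0  1  2  0  1  2  0  1  2  0
G_B(24) = 0.
Stack C, S = {1, 2, 4, 5, 7}:
G(0) = 0
G(1) = mex{0} = 1
G(2) = mex{1,0} = 2
G(3) = mex{2,1} = 0
G(4) = mex{0,2,0} = 1
G(5) = mex{1,0,1,0} = 2
G(6) = mex{2,1,2,1} = 0
G(7) = mex{0,2,0,2,0} = 1
G(8) = mex{1,0,1,0,1} = 2
G(9) = mex{2,1,2,1,2} = 0
G(10) = mex{0,2,0,2,0} = 1
G(11) = mex{1,0,1,0,1} = 2
G(12) = mex{2,1,2,1,2} = 0
G(13) = mex{0,2,0,2,0} = 1
G(14) = mex{1,0,1,0,1} = 2
G(15) = mex{2,1,2,1,2} = 0
G(16) = mex{0,2,0,2,0} = 1
G(17) = mex{1,0,1,0,1} = 2
G_C(17) = 2.
Combined Grundy value = 0 ⊕ 0 ⊕ 2 = 2.

2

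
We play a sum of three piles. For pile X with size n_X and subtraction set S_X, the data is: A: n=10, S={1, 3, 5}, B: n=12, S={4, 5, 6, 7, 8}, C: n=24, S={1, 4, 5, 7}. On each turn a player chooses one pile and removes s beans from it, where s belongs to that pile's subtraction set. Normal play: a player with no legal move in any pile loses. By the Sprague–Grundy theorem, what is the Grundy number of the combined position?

Pile A, S = {1, 3, 5}:
G(0) = 0
G(1) = mex{0} = 1
G(2) = mex{1} = 0
G(3) = mex{0,0} = 1
G(4) = mex{1,1} = 0
G(5) = mex{0,0,0} = 1
G(6) = mex{1,1,1} = 0
G(7) = mex{0,0,0} = 1
G(8) = mex{1,1,1} = 0
G(9) = mex{0,0,0} = 1
G(10) = mex{1,1,1} = 0
G_A(10) = 0.
Pile B, S = {4, 5, 6, 7, 8}:
G(0) = 0
G(1) = mex{} = 0
G(2) = mex{} = 0
G(3) = mex{} = 0
G(4) = mex{0} = 1
G(5) = mex{0,0} = 1
G(6) = mex{0,0,0} = 1
G(7) = mex{0,0,0,0} = 1
G(8) = mex{1,0,0,0,0} = 2
G(9) = mex{1,1,0,0,0} = 2
G(10) = mex{1,1,1,0,0} = 2
G(11) = mex{1,1,1,1,0} = 2
G(12) = mex{2,1,1,1,1} = 0
G_B(12) = 0.
Pile C, S = {1, 4, 5, 7}:
G(0) = 0
G(1) = mex{0} = 1
G(2) = mex{1} = 0
G(3) = mex{0} = 1
G(4) = mex{1,0} = 2
G(5) = mex{2,1,0} = 3
G(6) = mex{3,0,1} = 2
G(7) = mex{2,1,0,0} = 3
G(8) = mex{3,2,1,1} = 0
G(9) = mex{0,3,2,0} = 1
G(10) = mex{1,2,3,1} = 0
G(11) = mex{0,3,2,2} = 1
G(12) = mex{1,0,3,3} = 2
G(13) = mex{2,1,0,2} = 3
G(14) = mex{3,0,1,3} = 2
G(15) = mex{2,1,0,0} = 3
G(16) = mex{3,2,1,1} = 0
G(17) = mex{0,3,2,0} = 1
G(18) = mex{1,2,3,1} = 0
G(19) = mex{0,3,2,2} = 1
G(20) = mex{1,0,3,3} = 2
G(21) = mex{2,1,0,2} = 3
G(22) = mex{3,0,1,3} = 2
G(23) = mex{2,1,0,0} = 3
G(24) = mex{3,2,1,1} = 0
G_C(24) = 0.
Combined Grundy value = 0 ⊕ 0 ⊕ 0 = 0.

0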